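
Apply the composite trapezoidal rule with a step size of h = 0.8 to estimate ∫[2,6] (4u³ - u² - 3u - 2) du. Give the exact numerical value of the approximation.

1174.72

h = (6 − 2)/5 = 0.8.
Nodes u₀,…,u₅ = 2, 2.8, 3.6, 4.4, 5.2, 6.
f(u) = 4u³ - u² - 3u - 2: f₀=20, f₁=69.568, f₂=160.864, f₃=306.176, f₄=517.792, f₅=808.
(h/2)·[f₀ + 2f₁ + 2f₂ + 2f₃ + 2f₄ + f₅] = 0.4·(2936.8) = 1174.72.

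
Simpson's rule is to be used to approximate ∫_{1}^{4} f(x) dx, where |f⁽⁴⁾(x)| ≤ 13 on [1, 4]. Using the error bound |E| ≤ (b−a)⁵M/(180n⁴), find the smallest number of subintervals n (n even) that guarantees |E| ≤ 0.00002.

Need 3159/(180n⁴) ≤ 0.00002.
n⁴ ≥ 3159/(180·0.00002) = 877500 ⇒ n ≥ 30.6064, so the smallest even n is 32. (n must be even for Simpson's rule.)

32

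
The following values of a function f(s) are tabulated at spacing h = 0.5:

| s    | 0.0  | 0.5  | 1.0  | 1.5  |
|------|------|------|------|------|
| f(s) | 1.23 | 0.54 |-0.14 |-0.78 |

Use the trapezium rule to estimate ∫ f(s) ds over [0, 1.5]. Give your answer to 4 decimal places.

h = 0.5, n = 3.
(h/2)·[y₀ + 2y₁ + 2y₂ + y₃] = 0.25·(1.25) = 0.3125.

0.3125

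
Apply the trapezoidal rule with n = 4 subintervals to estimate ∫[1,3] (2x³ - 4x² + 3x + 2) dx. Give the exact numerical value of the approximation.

h = (3 − 1)/4 = 0.5.
Nodes x₀,…,x₄ = 1, 1.5, 2, 2.5, 3.
f(x) = 2x³ - 4x² + 3x + 2: f₀=3, f₁=4.25, f₂=8, f₃=15.75, f₄=29.
(h/2)·[f₀ + 2f₁ + 2f₂ + 2f₃ + f₄] = 0.25·(88) = 22.

22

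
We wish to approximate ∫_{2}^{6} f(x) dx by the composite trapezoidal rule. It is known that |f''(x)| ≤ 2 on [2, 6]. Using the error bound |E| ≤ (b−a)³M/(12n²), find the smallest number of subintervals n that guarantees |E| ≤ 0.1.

Need 128/(12n²) ≤ 0.1.
n² ≥ 128/(12·0.1) = 106.667 ⇒ n ≥ 10.3280, so the smallest n is 11.

11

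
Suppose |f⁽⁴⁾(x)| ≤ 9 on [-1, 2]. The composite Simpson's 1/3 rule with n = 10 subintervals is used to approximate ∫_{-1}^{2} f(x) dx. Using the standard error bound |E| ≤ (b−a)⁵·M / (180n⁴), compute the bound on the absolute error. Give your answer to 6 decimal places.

|E| ≤ (3)⁵·9 / (180·10⁴) = 2187/1800000 = 0.001215.

0.001215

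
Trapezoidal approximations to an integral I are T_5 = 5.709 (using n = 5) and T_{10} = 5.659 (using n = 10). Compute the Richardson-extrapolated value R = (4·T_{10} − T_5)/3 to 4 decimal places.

R = (4·T_{10} − T_5) / 3 = (4·5.659 − 5.709)/3 = (16.927)/3 = 5.6423.

5.6423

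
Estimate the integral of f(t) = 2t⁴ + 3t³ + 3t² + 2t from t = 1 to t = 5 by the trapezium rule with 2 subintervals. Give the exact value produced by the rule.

2272

h = (5 − 1)/2 = 2.
Nodes t₀,…,t₂ = 1, 3, 5.
f(t) = 2t⁴ + 3t³ + 3t² + 2t: f₀=10, f₁=276, f₂=1710.
(h/2)·[f₀ + 2f₁ + f₂] = 1·(2272) = 2272.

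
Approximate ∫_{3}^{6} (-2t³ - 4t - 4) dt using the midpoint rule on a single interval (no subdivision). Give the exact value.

M = (b−a)·f(4.5) = 3·(-204.25) = -612.75.

-612.75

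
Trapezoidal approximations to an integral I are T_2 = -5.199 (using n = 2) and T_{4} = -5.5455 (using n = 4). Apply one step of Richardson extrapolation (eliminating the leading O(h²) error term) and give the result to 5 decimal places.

-5.66100

R = (4·T_{4} − T_2) / 3 = (4·(-5.5455) − (-5.199))/3 = (-16.9830)/3 = -5.66100.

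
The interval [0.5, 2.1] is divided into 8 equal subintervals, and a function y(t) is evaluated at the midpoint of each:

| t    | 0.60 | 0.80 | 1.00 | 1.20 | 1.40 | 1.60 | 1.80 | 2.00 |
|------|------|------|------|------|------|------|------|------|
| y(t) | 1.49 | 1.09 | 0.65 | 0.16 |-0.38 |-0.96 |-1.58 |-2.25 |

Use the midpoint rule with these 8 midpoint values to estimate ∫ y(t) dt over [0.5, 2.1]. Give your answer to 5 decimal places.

-0.35600

h = 0.2, n = 8.
h·[y(m₁) + y(m₂) + y(m₃) + y(m₄) + y(m₅) + y(m₆) + y(m₇) + y(m₈)] = 0.2·(-1.78) = -0.35600.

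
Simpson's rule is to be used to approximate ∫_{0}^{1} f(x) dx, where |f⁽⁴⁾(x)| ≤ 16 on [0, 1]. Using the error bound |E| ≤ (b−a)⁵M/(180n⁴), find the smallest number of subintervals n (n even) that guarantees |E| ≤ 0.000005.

12

Need 16/(180n⁴) ≤ 0.000005.
n⁴ ≥ 16/(180·0.000005) = 17777.8 ⇒ n ≥ 11.5470, so the smallest even n is 12. (n must be even for Simpson's rule.)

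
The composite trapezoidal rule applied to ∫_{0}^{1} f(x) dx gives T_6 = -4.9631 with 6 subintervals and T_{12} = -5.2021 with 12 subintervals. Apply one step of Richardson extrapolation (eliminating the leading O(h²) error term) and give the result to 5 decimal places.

-5.28177

R = (4·T_{12} − T_6) / 3 = (4·(-5.2021) − (-4.9631))/3 = (-15.8453)/3 = -5.28177.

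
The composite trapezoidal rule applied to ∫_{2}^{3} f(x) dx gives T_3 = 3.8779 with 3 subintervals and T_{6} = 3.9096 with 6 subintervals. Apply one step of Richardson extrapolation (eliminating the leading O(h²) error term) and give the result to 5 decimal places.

3.92017

R = (4·T_{6} − T_3) / 3 = (4·3.9096 − 3.8779)/3 = (11.7605)/3 = 3.92017.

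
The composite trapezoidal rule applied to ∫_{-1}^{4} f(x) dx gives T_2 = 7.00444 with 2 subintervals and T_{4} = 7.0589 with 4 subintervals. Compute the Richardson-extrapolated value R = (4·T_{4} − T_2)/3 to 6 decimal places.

7.077053

R = (4·T_{4} − T_2) / 3 = (4·7.0589 − 7.00444)/3 = (21.23116)/3 = 7.077053.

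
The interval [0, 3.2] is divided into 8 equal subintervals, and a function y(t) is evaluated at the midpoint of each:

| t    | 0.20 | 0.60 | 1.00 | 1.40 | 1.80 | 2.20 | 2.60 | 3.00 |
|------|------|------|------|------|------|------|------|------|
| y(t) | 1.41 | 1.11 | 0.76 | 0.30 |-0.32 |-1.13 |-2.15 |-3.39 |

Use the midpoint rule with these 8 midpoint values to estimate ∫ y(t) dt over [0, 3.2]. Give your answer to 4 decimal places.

-1.3640

h = 0.4, n = 8.
h·[y(m₁) + y(m₂) + y(m₃) + y(m₄) + y(m₅) + y(m₆) + y(m₇) + y(m₈)] = 0.4·(-3.41) = -1.3640.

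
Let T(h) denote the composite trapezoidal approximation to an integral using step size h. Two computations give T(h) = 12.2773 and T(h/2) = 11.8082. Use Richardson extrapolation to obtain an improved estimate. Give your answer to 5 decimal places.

R = (4·T(h/2) − T(h)) / 3 = (4·11.8082 − 12.2773)/3 = (34.9555)/3 = 11.65183.

11.65183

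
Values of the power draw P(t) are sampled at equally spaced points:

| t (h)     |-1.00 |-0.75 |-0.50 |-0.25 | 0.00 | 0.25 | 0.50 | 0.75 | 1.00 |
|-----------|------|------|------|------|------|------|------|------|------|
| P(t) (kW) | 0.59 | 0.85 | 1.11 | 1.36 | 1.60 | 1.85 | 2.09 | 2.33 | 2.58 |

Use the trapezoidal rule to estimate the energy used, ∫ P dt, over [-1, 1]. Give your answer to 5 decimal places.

3.19375

h = 0.25, n = 8.
(h/2)·[y₀ + 2y₁ + 2y₂ + 2y₃ + 2y₄ + 2y₅ + 2y₆ + 2y₇ + y₈] = 0.125·(25.55) = 3.19375.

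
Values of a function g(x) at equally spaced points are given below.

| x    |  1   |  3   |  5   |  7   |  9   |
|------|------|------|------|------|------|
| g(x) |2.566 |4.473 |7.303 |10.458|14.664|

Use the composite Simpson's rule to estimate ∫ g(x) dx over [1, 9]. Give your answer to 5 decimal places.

h = 2, n = 4.
(h/3)·[y₀ + 4y₁ + 2y₂ + 4y₃ + y₄] = 0.666667·(91.560) = 61.04000.

61.04000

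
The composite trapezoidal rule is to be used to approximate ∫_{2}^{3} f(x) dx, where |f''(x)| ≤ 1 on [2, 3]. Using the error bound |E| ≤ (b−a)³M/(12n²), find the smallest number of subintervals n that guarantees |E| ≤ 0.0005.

Need 1/(12n²) ≤ 0.0005.
n² ≥ 1/(12·0.0005) = 166.667 ⇒ n ≥ 12.9099, so the smallest n is 13.

13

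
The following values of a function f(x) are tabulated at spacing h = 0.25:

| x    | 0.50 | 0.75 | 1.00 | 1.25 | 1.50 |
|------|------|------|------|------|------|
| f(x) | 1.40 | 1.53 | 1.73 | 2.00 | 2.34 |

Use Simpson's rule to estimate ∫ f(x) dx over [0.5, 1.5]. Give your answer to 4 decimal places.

h = 0.25, n = 4.
(h/3)·[y₀ + 4y₁ + 2y₂ + 4y₃ + y₄] = 0.083333·(21.32) = 1.7767.

1.7767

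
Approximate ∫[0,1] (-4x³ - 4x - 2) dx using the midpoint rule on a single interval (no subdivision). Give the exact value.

-4.5

M = (b−a)·f(0.5) = 1·(-4.5) = -4.5.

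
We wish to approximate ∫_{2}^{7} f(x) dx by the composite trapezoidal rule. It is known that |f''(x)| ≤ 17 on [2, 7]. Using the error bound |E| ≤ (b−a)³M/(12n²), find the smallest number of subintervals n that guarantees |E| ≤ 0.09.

45

Need 2125/(12n²) ≤ 0.09.
n² ≥ 2125/(12·0.09) = 1967.59 ⇒ n ≥ 44.3576, so the smallest n is 45.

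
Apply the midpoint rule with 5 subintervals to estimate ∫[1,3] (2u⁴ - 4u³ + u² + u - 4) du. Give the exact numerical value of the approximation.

h = (3 − 1)/5 = 0.4.
Midpoints m₁,…,m₅ = 1.2, 1.6, 2, 2.4, 2.8.
f(m₁)=-4.1248, f(m₂)=-3.1168, f(m₃)=2, f(m₄)=15.2192, f(m₅)=41.7632.
h·[f(m₁) + f(m₂) + f(m₃) + f(m₄) + f(m₅)] = 0.4·(51.7408) = 20.69632.

20.69632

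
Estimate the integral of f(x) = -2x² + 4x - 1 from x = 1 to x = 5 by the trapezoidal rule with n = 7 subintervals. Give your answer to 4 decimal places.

-39.1020

h = (5 − 1)/7 = 0.571429.
Nodes x₀,…,x₇ = 1, 1.571429, 2.142857, 2.714286, 3.285714, 3.857143, 4.428571, 5.
f(x) = -2x² + 4x - 1: f₀=1, f₁=0.346939, f₂=-1.612245, f₃=-4.877551, f₄=-9.448980, f₅=-15.326531, f₆=-22.510204, f₇=-31.
(h/2)·[f₀ + 2f₁ + 2f₂ + 2f₃ + 2f₄ + 2f₅ + 2f₆ + f₇] = 0.285714·(-136.857143) = -39.1020.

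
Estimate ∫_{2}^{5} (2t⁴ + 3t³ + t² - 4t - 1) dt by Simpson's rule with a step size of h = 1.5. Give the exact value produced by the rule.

h = (5 − 2)/2 = 1.5.
Nodes t₀,…,t₂ = 2, 3.5, 5.
f(t) = 2t⁴ + 3t³ + t² - 4t - 1: f₀=51, f₁=426, f₂=1629.
(h/3)·[f₀ + 4f₁ + f₂] = 0.5·(3384) = 1692.

1692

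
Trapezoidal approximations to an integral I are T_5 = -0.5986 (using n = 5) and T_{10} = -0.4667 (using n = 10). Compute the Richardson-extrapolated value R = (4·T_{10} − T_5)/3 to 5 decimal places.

-0.42273

R = (4·T_{10} − T_5) / 3 = (4·(-0.4667) − (-0.5986))/3 = (-1.2682)/3 = -0.42273.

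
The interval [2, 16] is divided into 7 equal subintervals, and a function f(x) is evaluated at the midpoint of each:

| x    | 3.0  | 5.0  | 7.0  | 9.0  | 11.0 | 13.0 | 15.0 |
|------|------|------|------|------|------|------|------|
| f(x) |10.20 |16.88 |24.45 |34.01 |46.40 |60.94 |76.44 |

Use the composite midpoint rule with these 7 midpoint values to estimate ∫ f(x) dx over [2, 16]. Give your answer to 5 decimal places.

h = 2, n = 7.
h·[y(m₁) + y(m₂) + y(m₃) + y(m₄) + y(m₅) + y(m₆) + y(m₇)] = 2·(269.32) = 538.64000.

538.64000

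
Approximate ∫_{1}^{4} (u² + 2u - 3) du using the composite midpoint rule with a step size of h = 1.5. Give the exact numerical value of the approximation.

26.4375

h = (4 − 1)/2 = 1.5.
Midpoints m₁,…,m₂ = 1.75, 3.25.
f(m₁)=3.5625, f(m₂)=14.0625.
h·[f(m₁) + f(m₂)] = 1.5·(17.625) = 26.4375.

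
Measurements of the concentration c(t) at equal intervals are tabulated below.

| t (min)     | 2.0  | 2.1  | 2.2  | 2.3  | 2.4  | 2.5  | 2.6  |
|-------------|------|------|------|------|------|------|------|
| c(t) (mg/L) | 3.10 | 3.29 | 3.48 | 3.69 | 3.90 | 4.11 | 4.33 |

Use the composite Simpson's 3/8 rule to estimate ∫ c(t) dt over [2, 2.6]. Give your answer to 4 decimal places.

h = 0.1, n = 6.
(3h/8)·[y₀ + 3y₁ + 3y₂ + 2y₃ + 3y₄ + 3y₅ + y₆] = 0.0375·(59.15) = 2.2181.

2.2181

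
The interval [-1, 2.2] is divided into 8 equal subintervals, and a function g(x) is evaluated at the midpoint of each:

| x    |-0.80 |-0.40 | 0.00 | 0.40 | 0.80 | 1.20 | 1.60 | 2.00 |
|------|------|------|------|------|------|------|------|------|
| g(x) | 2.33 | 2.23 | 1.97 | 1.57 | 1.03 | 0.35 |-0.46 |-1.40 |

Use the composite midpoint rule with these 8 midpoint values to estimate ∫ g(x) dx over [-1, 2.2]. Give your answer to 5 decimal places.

3.04800

h = 0.4, n = 8.
h·[y(m₁) + y(m₂) + y(m₃) + y(m₄) + y(m₅) + y(m₆) + y(m₇) + y(m₈)] = 0.4·(7.62) = 3.04800.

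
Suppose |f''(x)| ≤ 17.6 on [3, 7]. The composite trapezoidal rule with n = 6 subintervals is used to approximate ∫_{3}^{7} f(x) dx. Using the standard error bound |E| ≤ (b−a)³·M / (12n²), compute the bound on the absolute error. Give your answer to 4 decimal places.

2.6074

|E| ≤ (4)³·17.6 / (12·6²) = 1126.4/432 = 2.6074.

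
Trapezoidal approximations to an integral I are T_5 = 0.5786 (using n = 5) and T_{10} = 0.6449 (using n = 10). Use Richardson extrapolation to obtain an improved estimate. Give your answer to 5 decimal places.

R = (4·T_{10} − T_5) / 3 = (4·0.6449 − 0.5786)/3 = (2.0010)/3 = 0.66700.

0.66700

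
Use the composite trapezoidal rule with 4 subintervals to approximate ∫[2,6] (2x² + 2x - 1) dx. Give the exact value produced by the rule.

168

h = (6 − 2)/4 = 1.
Nodes x₀,…,x₄ = 2, 3, 4, 5, 6.
f(x) = 2x² + 2x - 1: f₀=11, f₁=23, f₂=39, f₃=59, f₄=83.
(h/2)·[f₀ + 2f₁ + 2f₂ + 2f₃ + f₄] = 0.5·(336) = 168.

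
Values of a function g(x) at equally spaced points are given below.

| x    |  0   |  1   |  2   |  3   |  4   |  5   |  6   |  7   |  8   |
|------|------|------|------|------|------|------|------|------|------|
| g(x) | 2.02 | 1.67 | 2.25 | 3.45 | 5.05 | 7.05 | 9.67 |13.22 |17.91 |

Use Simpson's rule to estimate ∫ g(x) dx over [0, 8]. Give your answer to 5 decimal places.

51.81000

h = 1, n = 8.
(h/3)·[y₀ + 4y₁ + 2y₂ + 4y₃ + 2y₄ + 4y₅ + 2y₆ + 4y₇ + y₈] = 0.333333·(155.43) = 51.81000.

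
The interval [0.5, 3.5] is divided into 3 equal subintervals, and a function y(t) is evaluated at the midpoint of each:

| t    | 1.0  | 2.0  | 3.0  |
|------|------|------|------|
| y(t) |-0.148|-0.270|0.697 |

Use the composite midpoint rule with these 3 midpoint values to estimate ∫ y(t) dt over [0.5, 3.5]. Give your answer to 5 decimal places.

h = 1, n = 3.
h·[y(m₁) + y(m₂) + y(m₃)] = 1·(0.279) = 0.27900.

0.27900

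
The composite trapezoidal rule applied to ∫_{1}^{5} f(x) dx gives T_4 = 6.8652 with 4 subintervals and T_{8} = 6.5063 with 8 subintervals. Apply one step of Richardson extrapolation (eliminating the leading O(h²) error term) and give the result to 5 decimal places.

R = (4·T_{8} − T_4) / 3 = (4·6.5063 − 6.8652)/3 = (19.1600)/3 = 6.38667.

6.38667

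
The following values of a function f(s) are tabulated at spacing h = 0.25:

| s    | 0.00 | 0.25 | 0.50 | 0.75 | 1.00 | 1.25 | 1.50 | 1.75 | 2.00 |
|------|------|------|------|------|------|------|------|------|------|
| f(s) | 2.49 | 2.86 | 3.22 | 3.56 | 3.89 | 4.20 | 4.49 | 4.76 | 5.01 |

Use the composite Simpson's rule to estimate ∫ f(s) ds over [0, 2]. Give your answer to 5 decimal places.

7.68500

h = 0.25, n = 8.
(h/3)·[y₀ + 4y₁ + 2y₂ + 4y₃ + 2y₄ + 4y₅ + 2y₆ + 4y₇ + y₈] = 0.083333·(92.22) = 7.68500.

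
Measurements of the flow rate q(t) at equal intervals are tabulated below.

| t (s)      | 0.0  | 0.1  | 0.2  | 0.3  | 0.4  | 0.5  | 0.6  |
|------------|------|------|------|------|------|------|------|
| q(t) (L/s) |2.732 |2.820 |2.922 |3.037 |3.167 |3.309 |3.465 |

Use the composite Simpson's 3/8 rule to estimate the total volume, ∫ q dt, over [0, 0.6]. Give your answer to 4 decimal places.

1.8347

h = 0.1, n = 6.
(3h/8)·[y₀ + 3y₁ + 3y₂ + 2y₃ + 3y₄ + 3y₅ + y₆] = 0.0375·(48.925) = 1.8347.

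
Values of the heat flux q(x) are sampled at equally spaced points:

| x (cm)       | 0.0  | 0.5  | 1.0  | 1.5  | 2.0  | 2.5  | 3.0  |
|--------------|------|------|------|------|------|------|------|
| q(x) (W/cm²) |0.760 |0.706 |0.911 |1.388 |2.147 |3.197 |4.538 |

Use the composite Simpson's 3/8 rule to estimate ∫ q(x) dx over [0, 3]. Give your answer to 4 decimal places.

h = 0.5, n = 6.
(3h/8)·[y₀ + 3y₁ + 3y₂ + 2y₃ + 3y₄ + 3y₅ + y₆] = 0.1875·(28.957) = 5.4294.

5.4294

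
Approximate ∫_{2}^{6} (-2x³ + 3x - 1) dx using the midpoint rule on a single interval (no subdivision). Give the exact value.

M = (b−a)·f(4) = 4·(-117) = -468.

-468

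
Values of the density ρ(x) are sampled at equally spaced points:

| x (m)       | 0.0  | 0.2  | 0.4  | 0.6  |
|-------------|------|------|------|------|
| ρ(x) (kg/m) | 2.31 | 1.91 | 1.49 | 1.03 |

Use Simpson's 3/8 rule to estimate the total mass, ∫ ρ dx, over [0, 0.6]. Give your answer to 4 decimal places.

1.0155

h = 0.2, n = 3.
(3h/8)·[y₀ + 3y₁ + 3y₂ + y₃] = 0.075·(13.54) = 1.0155.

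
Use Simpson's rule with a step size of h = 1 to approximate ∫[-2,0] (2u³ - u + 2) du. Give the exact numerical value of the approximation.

-2

h = (0 − (-2))/2 = 1.
Nodes u₀,…,u₂ = -2, -1, 0.
f(u) = 2u³ - u + 2: f₀=-12, f₁=1, f₂=2.
(h/3)·[f₀ + 4f₁ + f₂] = 0.333333·(-6) = -2.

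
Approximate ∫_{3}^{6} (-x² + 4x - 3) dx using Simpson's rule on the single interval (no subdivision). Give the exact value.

-18

S = (b−a)/6 · [f(3) + 4f(4.5) + f(6)] = 0.5·[0 + 4·(-5.25) + (-15)] = -18.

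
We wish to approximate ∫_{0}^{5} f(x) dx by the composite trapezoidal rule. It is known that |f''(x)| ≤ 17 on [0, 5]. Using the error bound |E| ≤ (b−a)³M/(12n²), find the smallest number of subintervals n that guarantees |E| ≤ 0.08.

48

Need 2125/(12n²) ≤ 0.08.
n² ≥ 2125/(12·0.08) = 2213.54 ⇒ n ≥ 47.0483, so the smallest n is 48.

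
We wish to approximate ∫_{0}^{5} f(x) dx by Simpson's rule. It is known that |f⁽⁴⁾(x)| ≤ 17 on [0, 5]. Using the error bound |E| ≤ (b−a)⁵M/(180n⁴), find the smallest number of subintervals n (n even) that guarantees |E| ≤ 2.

Need 53125/(180n⁴) ≤ 2.
n⁴ ≥ 53125/(180·2) = 147.569 ⇒ n ≥ 3.4854, so the smallest even n is 4. (n must be even for Simpson's rule.)

4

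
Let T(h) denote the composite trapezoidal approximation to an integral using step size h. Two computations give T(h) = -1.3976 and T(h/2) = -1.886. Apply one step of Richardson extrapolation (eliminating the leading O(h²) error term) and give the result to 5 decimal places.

-2.04880

R = (4·T(h/2) − T(h)) / 3 = (4·(-1.886) − (-1.3976))/3 = (-6.1464)/3 = -2.04880.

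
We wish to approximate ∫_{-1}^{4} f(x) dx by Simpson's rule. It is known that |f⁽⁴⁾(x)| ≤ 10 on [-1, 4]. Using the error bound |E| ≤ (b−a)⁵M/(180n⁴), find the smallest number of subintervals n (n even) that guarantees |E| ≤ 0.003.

16

Need 31250/(180n⁴) ≤ 0.003.
n⁴ ≥ 31250/(180·0.003) = 57870.4 ⇒ n ≥ 15.5101, so the smallest even n is 16. (n must be even for Simpson's rule.)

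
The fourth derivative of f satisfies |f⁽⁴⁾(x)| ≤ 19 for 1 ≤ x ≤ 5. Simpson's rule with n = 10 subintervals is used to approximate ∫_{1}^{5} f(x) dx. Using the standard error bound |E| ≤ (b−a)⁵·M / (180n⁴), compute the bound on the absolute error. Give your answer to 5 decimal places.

|E| ≤ (4)⁵·19 / (180·10⁴) = 19456/1800000 = 0.01081.

0.01081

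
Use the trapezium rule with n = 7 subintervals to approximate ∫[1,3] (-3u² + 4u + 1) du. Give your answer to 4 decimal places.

-8.0816

h = (3 − 1)/7 = 0.285714.
Nodes u₀,…,u₇ = 1, 1.285714, 1.571429, 1.857143, 2.142857, 2.428571, 2.714286, 3.
f(u) = -3u² + 4u + 1: f₀=2, f₁=1.183673, f₂=-0.122449, f₃=-1.918367, f₄=-4.204082, f₅=-6.979592, f₆=-10.244898, f₇=-14.
(h/2)·[f₀ + 2f₁ + 2f₂ + 2f₃ + 2f₄ + 2f₅ + 2f₆ + f₇] = 0.142857·(-56.571429) = -8.0816.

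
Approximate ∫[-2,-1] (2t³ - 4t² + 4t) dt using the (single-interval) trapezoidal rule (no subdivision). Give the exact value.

-25

T = (b−a)/2 · [f(-2) + f(-1)] = 0.5·[(-40) + (-10)] = -25.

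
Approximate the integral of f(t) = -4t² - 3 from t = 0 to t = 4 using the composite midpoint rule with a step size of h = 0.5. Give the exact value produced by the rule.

h = (4 − 0)/8 = 0.5.
Midpoints m₁,…,m₈ = 0.25, 0.75, 1.25, 1.75, 2.25, 2.75, 3.25, 3.75.
f(m₁)=-3.25, f(m₂)=-5.25, f(m₃)=-9.25, f(m₄)=-15.25, f(m₅)=-23.25, f(m₆)=-33.25, f(m₇)=-45.25, f(m₈)=-59.25.
h·[f(m₁) + f(m₂) + f(m₃) + f(m₄) + f(m₅) + f(m₆) + f(m₇) + f(m₈)] = 0.5·(-194) = -97.

-97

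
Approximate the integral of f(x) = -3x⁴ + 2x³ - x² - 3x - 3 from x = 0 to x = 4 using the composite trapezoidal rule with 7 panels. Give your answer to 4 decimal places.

-562.1941

h = (4 − 0)/7 = 0.571429.
Nodes x₀,…,x₇ = 0, 0.571429, 1.142857, 1.714286, 2.285714, 2.857143, 3.428571, 4.
f(x) = -3x⁴ + 2x³ - x² - 3x - 3: f₀=-3, f₁=-4.987505, f₂=-9.867139, f₃=-26.915035, f₄=-73.084132, f₅=-173.004165, f₆=-358.981674, f₇=-671.
(h/2)·[f₀ + 2f₁ + 2f₂ + 2f₃ + 2f₄ + 2f₅ + 2f₆ + f₇] = 0.285714·(-1967.679300) = -562.1941.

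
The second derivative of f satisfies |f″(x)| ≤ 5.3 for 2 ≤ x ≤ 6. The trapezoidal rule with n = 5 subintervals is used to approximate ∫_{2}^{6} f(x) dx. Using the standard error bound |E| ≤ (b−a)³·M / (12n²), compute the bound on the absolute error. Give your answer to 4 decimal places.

1.1307

|E| ≤ (4)³·5.3 / (12·5²) = 339.2/300 = 1.1307.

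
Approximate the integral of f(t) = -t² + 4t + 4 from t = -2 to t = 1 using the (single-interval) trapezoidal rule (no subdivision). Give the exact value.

-1.5

T = (b−a)/2 · [f(-2) + f(1)] = 1.5·[(-8) + 7] = -1.5.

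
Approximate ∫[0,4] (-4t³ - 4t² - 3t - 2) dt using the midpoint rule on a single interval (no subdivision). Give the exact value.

M = (b−a)·f(2) = 4·(-56) = -224.

-224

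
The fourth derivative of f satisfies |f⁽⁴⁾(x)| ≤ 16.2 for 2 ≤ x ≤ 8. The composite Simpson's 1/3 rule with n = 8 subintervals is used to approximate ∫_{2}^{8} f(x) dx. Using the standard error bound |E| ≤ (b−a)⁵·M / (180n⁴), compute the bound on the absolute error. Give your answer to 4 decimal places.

0.1709

|E| ≤ (6)⁵·16.2 / (180·8⁴) = 125971.2/737280 = 0.1709.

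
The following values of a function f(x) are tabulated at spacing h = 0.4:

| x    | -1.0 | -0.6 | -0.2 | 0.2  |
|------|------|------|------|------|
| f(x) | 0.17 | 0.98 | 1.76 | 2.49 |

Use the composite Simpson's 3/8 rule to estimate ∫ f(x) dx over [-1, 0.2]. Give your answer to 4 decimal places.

h = 0.4, n = 3.
(3h/8)·[y₀ + 3y₁ + 3y₂ + y₃] = 0.15·(10.88) = 1.6320.

1.6320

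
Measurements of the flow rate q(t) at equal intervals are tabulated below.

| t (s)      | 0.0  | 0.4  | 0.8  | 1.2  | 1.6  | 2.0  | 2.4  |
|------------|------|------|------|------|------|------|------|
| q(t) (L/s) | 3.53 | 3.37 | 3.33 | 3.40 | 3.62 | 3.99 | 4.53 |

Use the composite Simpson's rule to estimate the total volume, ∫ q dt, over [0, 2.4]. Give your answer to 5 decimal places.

8.66667

h = 0.4, n = 6.
(h/3)·[y₀ + 4y₁ + 2y₂ + 4y₃ + 2y₄ + 4y₅ + y₆] = 0.133333·(65.00) = 8.66667.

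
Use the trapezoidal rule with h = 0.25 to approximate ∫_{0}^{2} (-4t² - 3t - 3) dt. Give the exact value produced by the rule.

h = (2 − 0)/8 = 0.25.
Nodes t₀,…,t₈ = 0, 0.25, 0.5, 0.75, 1, 1.25, 1.5, 1.75, 2.
f(t) = -4t² - 3t - 3: f₀=-3, f₁=-4, f₂=-5.5, f₃=-7.5, f₄=-10, f₅=-13, f₆=-16.5, f₇=-20.5, f₈=-25.
(h/2)·[f₀ + 2f₁ + 2f₂ + 2f₃ + 2f₄ + 2f₅ + 2f₆ + 2f₇ + f₈] = 0.125·(-182) = -22.75.

-22.75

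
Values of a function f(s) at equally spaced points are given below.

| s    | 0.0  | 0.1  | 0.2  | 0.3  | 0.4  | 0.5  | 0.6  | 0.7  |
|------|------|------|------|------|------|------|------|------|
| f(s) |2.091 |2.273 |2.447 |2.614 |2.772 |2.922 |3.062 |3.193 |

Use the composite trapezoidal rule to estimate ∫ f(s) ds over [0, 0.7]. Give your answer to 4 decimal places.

h = 0.1, n = 7.
(h/2)·[y₀ + 2y₁ + 2y₂ + 2y₃ + 2y₄ + 2y₅ + 2y₆ + y₇] = 0.05·(37.464) = 1.8732.

1.8732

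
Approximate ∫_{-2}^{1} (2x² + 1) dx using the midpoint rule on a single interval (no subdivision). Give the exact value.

4.5

M = (b−a)·f(-0.5) = 3·(1.5) = 4.5.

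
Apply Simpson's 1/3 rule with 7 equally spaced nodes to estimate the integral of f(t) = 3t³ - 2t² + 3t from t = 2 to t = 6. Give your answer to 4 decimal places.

869.3333

h = (6 − 2)/6 = 0.666667.
Nodes t₀,…,t₆ = 2, 2.666667, 3.333333, 4, 4.666667, 5.333333, 6.
f(t) = 3t³ - 2t² + 3t: f₀=22, f₁=50.666667, f₂=98.888889, f₃=172, f₄=275.333333, f₅=414.222222, f₆=594.
(h/3)·[f₀ + 4f₁ + 2f₂ + 4f₃ + 2f₄ + 4f₅ + f₆] = 0.222222·(3912) = 869.3333.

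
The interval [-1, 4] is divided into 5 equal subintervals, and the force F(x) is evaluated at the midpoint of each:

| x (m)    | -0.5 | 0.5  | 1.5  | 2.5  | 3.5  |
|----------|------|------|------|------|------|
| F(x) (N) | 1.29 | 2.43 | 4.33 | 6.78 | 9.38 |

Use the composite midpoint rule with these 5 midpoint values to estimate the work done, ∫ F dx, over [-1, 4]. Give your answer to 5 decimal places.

h = 1, n = 5.
h·[y(m₁) + y(m₂) + y(m₃) + y(m₄) + y(m₅)] = 1·(24.21) = 24.21000.

24.21000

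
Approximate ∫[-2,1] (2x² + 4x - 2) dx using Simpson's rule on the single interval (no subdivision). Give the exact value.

S = (b−a)/6 · [f(-2) + 4f(-0.5) + f(1)] = 0.5·[(-2) + 4·(-3.5) + 4] = -6.

-6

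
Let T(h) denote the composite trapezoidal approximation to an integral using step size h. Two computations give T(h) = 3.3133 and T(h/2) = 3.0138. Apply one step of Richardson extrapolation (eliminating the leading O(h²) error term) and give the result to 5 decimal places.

2.91397

R = (4·T(h/2) − T(h)) / 3 = (4·3.0138 − 3.3133)/3 = (8.7419)/3 = 2.91397.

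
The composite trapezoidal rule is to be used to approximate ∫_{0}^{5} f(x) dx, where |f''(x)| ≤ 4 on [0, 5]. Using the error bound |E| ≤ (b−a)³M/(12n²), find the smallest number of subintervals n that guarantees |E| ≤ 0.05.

Need 500/(12n²) ≤ 0.05.
n² ≥ 500/(12·0.05) = 833.333 ⇒ n ≥ 28.8675, so the smallest n is 29.

29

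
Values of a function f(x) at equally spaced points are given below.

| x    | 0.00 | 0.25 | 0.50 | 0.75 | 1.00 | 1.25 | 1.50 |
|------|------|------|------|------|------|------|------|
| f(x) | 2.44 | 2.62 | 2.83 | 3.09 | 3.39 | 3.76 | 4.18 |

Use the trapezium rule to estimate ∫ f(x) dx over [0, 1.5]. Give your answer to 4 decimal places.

4.7500

h = 0.25, n = 6.
(h/2)·[y₀ + 2y₁ + 2y₂ + 2y₃ + 2y₄ + 2y₅ + y₆] = 0.125·(38.00) = 4.7500.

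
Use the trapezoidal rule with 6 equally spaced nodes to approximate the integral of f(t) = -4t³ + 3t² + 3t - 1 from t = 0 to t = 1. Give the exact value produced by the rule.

h = (1 − 0)/5 = 0.2.
Nodes t₀,…,t₅ = 0, 0.2, 0.4, 0.6, 0.8, 1.
f(t) = -4t³ + 3t² + 3t - 1: f₀=-1, f₁=-0.312, f₂=0.424, f₃=1.016, f₄=1.272, f₅=1.
(h/2)·[f₀ + 2f₁ + 2f₂ + 2f₃ + 2f₄ + f₅] = 0.1·(4.8) = 0.48.

0.48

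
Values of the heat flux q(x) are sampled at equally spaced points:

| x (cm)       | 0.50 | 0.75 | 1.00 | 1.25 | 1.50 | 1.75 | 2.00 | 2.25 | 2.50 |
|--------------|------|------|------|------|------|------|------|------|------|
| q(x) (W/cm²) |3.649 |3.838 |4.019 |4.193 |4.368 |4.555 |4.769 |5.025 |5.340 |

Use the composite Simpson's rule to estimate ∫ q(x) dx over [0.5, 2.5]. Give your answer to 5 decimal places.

h = 0.25, n = 8.
(h/3)·[y₀ + 4y₁ + 2y₂ + 4y₃ + 2y₄ + 4y₅ + 2y₆ + 4y₇ + y₈] = 0.083333·(105.745) = 8.81208.

8.81208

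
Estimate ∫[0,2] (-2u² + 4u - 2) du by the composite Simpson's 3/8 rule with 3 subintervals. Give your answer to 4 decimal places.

-1.3333

h = (2 − 0)/3 = 0.666667.
Nodes u₀,…,u₃ = 0, 0.666667, 1.333333, 2.
f(u) = -2u² + 4u - 2: f₀=-2, f₁=-0.222222, f₂=-0.222222, f₃=-2.
(3h/8)·[f₀ + 3f₁ + 3f₂ + f₃] = 0.25·(-5.333333) = -1.3333.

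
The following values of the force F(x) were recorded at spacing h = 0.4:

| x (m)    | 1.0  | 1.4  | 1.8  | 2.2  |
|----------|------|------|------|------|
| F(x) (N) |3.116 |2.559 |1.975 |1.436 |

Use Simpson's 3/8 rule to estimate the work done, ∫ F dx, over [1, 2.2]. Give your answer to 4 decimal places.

2.7231

h = 0.4, n = 3.
(3h/8)·[y₀ + 3y₁ + 3y₂ + y₃] = 0.15·(18.154) = 2.7231.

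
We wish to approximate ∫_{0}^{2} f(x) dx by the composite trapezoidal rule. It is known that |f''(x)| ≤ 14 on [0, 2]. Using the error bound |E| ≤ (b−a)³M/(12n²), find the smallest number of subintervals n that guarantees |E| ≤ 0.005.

Need 112/(12n²) ≤ 0.005.
n² ≥ 112/(12·0.005) = 1866.67 ⇒ n ≥ 43.2049, so the smallest n is 44.

44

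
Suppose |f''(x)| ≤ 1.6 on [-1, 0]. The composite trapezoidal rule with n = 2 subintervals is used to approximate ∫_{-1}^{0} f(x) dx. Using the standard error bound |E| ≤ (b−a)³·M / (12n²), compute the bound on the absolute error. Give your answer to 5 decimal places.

|E| ≤ (1)³·1.6 / (12·2²) = 1.6/48 = 0.03333.

0.03333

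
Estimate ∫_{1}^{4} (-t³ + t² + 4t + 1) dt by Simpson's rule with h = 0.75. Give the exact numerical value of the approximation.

h = (4 − 1)/4 = 0.75.
Nodes t₀,…,t₄ = 1, 1.75, 2.5, 3.25, 4.
f(t) = -t³ + t² + 4t + 1: f₀=5, f₁=5.703125, f₂=1.625, f₃=-9.765625, f₄=-31.
(h/3)·[f₀ + 4f₁ + 2f₂ + 4f₃ + f₄] = 0.25·(-39) = -9.75.

-9.75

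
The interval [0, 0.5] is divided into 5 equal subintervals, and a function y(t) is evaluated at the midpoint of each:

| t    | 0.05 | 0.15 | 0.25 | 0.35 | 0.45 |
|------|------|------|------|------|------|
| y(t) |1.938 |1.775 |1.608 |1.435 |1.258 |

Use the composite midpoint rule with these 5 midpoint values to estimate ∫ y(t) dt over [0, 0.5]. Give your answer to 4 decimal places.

h = 0.1, n = 5.
h·[y(m₁) + y(m₂) + y(m₃) + y(m₄) + y(m₅)] = 0.1·(8.014) = 0.8014.

0.8014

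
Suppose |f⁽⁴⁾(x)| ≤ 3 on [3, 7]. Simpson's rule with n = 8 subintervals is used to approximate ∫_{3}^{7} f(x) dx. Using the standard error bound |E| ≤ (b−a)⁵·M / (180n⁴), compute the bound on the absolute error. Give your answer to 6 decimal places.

0.004167

|E| ≤ (4)⁵·3 / (180·8⁴) = 3072/737280 = 0.004167.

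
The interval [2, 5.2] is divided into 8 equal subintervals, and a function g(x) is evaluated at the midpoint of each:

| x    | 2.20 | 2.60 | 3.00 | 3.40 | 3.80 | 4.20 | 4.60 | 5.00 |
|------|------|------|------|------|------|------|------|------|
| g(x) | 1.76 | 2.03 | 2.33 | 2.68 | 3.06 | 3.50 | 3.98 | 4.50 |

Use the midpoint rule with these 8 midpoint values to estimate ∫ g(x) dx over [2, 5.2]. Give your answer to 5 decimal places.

h = 0.4, n = 8.
h·[y(m₁) + y(m₂) + y(m₃) + y(m₄) + y(m₅) + y(m₆) + y(m₇) + y(m₈)] = 0.4·(23.84) = 9.53600.

9.53600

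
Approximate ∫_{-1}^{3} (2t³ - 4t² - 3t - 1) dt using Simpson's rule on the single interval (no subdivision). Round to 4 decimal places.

-13.3333

S = (b−a)/6 · [f(-1) + 4f(1) + f(3)] = 0.666667·[(-4) + 4·(-6) + 8] = -13.3333.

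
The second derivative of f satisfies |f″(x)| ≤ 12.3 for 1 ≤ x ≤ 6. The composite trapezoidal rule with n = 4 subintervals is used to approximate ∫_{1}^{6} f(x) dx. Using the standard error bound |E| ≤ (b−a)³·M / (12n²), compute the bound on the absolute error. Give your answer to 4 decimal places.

|E| ≤ (5)³·12.3 / (12·4²) = 1537.5/192 = 8.0078.

8.0078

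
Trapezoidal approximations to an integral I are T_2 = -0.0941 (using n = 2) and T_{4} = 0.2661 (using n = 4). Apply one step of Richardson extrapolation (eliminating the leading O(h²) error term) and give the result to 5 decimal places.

0.38617

R = (4·T_{4} − T_2) / 3 = (4·0.2661 − (-0.0941))/3 = (1.1585)/3 = 0.38617.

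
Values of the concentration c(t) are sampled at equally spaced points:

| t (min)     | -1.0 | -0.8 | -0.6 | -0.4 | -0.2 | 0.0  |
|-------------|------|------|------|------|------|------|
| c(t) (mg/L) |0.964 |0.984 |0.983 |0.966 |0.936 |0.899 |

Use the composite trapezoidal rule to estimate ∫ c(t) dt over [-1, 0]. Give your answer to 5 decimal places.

h = 0.2, n = 5.
(h/2)·[y₀ + 2y₁ + 2y₂ + 2y₃ + 2y₄ + y₅] = 0.1·(9.601) = 0.96010.

0.96010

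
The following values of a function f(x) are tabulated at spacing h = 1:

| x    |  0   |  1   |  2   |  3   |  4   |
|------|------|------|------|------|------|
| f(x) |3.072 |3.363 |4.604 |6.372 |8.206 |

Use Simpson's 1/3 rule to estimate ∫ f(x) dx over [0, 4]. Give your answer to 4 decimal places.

h = 1, n = 4.
(h/3)·[y₀ + 4y₁ + 2y₂ + 4y₃ + y₄] = 0.333333·(59.426) = 19.8087.

19.8087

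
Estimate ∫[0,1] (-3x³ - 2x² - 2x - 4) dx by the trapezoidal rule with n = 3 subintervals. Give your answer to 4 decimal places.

-6.5370

h = (1 − 0)/3 = 0.333333.
Nodes x₀,…,x₃ = 0, 0.333333, 0.666667, 1.
f(x) = -3x³ - 2x² - 2x - 4: f₀=-4, f₁=-5, f₂=-7.111111, f₃=-11.
(h/2)·[f₀ + 2f₁ + 2f₂ + f₃] = 0.166667·(-39.222222) = -6.5370.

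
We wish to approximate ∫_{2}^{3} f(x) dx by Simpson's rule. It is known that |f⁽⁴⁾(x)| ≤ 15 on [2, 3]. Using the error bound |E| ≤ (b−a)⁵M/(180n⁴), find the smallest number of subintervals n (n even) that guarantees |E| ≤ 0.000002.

16

Need 15/(180n⁴) ≤ 0.000002.
n⁴ ≥ 15/(180·0.000002) = 41666.7 ⇒ n ≥ 14.2872, so the smallest even n is 16. (n must be even for Simpson's rule.)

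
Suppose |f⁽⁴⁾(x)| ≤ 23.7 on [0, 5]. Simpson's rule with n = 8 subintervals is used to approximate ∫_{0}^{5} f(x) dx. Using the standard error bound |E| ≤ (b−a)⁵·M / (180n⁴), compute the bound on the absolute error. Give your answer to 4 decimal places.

0.1005

|E| ≤ (5)⁵·23.7 / (180·8⁴) = 74062.5/737280 = 0.1005.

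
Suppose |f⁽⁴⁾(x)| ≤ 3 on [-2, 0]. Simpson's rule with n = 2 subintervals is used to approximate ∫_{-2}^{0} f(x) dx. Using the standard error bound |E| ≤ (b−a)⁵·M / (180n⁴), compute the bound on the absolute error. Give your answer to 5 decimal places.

|E| ≤ (2)⁵·3 / (180·2⁴) = 96/2880 = 0.03333.

0.03333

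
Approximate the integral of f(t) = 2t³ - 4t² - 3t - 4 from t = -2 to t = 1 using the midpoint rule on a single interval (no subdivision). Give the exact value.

-11.25

M = (b−a)·f(-0.5) = 3·(-3.75) = -11.25.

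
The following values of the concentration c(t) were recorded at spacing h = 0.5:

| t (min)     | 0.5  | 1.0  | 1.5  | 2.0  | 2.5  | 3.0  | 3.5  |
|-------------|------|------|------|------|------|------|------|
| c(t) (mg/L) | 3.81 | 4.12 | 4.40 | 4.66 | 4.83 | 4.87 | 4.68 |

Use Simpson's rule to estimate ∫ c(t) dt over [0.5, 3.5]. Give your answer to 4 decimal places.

13.5917

h = 0.5, n = 6.
(h/3)·[y₀ + 4y₁ + 2y₂ + 4y₃ + 2y₄ + 4y₅ + y₆] = 0.166667·(81.55) = 13.5917.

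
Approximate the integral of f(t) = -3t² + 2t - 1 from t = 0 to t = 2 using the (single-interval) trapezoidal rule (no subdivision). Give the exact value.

-10

T = (b−a)/2 · [f(0) + f(2)] = 1·[(-1) + (-9)] = -10.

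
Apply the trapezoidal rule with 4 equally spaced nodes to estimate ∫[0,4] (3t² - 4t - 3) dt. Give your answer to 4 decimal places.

23.5556

h = (4 − 0)/3 = 1.333333.
Nodes t₀,…,t₃ = 0, 1.333333, 2.666667, 4.
f(t) = 3t² - 4t - 3: f₀=-3, f₁=-3, f₂=7.666667, f₃=29.
(h/2)·[f₀ + 2f₁ + 2f₂ + f₃] = 0.666667·(35.333333) = 23.5556.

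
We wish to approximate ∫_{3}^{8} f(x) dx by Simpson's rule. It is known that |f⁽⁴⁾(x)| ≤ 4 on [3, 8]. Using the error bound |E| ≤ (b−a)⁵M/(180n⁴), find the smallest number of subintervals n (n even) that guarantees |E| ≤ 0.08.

6

Need 12500/(180n⁴) ≤ 0.08.
n⁴ ≥ 12500/(180·0.08) = 868.056 ⇒ n ≥ 5.4280, so the smallest even n is 6. (n must be even for Simpson's rule.)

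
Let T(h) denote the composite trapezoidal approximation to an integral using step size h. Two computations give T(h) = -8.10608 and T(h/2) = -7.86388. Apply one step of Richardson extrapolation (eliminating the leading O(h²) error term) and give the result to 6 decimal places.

-7.783147

R = (4·T(h/2) − T(h)) / 3 = (4·(-7.86388) − (-8.10608))/3 = (-23.34944)/3 = -7.783147.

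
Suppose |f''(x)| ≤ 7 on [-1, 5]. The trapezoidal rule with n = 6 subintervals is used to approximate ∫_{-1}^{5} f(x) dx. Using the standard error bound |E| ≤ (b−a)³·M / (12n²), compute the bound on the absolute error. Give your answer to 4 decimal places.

3.5000

|E| ≤ (6)³·7 / (12·6²) = 1512/432 = 3.5000.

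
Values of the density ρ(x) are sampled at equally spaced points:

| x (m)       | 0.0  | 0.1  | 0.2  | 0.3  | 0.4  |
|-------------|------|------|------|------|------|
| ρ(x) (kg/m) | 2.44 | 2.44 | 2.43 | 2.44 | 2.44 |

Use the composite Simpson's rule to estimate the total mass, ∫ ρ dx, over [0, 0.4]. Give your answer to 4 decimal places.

h = 0.1, n = 4.
(h/3)·[y₀ + 4y₁ + 2y₂ + 4y₃ + y₄] = 0.033333·(29.26) = 0.9753.

0.9753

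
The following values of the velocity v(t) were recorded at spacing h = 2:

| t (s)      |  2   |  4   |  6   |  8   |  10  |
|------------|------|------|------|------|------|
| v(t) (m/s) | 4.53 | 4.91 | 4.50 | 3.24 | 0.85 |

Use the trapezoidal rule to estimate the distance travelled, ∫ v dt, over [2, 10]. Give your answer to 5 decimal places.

h = 2, n = 4.
(h/2)·[y₀ + 2y₁ + 2y₂ + 2y₃ + y₄] = 1·(30.68) = 30.68000.

30.68000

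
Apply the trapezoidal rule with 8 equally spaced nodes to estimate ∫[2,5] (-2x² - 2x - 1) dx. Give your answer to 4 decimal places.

-102.1837

h = (5 − 2)/7 = 0.428571.
Nodes x₀,…,x₇ = 2, 2.428571, 2.857143, 3.285714, 3.714286, 4.142857, 4.571429, 5.
f(x) = -2x² - 2x - 1: f₀=-13, f₁=-17.653061, f₂=-23.040816, f₃=-29.163265, f₄=-36.020408, f₅=-43.612245, f₆=-51.938776, f₇=-61.
(h/2)·[f₀ + 2f₁ + 2f₂ + 2f₃ + 2f₄ + 2f₅ + 2f₆ + f₇] = 0.214286·(-476.857143) = -102.1837.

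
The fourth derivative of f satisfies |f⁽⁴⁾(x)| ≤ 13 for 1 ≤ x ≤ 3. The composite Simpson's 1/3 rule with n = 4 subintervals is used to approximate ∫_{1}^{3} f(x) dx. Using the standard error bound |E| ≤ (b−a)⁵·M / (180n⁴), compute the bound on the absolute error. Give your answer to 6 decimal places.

0.009028

|E| ≤ (2)⁵·13 / (180·4⁴) = 416/46080 = 0.009028.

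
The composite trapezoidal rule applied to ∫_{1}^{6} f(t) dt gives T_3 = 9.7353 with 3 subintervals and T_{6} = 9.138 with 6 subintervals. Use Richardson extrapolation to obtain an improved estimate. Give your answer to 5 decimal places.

R = (4·T_{6} − T_3) / 3 = (4·9.138 − 9.7353)/3 = (26.8167)/3 = 8.93890.

8.93890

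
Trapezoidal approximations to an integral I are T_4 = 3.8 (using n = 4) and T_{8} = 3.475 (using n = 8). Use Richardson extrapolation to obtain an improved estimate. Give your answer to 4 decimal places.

R = (4·T_{8} − T_4) / 3 = (4·3.475 − 3.8)/3 = (10.100)/3 = 3.3667.

3.3667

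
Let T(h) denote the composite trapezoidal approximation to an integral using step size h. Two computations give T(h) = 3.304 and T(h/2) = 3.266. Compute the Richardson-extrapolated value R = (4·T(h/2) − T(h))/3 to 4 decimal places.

R = (4·T(h/2) − T(h)) / 3 = (4·3.266 − 3.304)/3 = (9.760)/3 = 3.2533.

3.2533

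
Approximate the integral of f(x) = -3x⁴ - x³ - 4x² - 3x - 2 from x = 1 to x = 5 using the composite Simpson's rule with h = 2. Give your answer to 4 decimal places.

-2265.3333

h = (5 − 1)/2 = 2.
Nodes x₀,…,x₂ = 1, 3, 5.
f(x) = -3x⁴ - x³ - 4x² - 3x - 2: f₀=-13, f₁=-317, f₂=-2117.
(h/3)·[f₀ + 4f₁ + f₂] = 0.666667·(-3398) = -2265.3333.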